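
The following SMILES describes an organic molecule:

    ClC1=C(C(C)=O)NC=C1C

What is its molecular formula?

Walk through each heavy atom and fill implicit hydrogens from standard valence (C 4, N 3, O 2, S 2, halogen 1):
  atom 1: Cl (halogen, monovalent) → 0 H
  atom 2: C, bond orders sum to 4 (valence 4) → 0 H
  atom 3: C, bond orders sum to 4 (valence 4) → 0 H
  atom 4: C, bond orders sum to 4 (valence 4) → 0 H
  atom 5: C, bond orders sum to 1 (valence 4) → 3 H
  atom 6: O, bond orders sum to 2 (valence 2) → 0 H
  atom 7: N, bond orders sum to 2 (valence 3) → 1 H
  atom 8: C, bond orders sum to 3 (valence 4) → 1 H
  atom 9: C, bond orders sum to 4 (valence 4) → 0 H
  atom 10: C, bond orders sum to 1 (valence 4) → 3 H
Totals → C:7, H:8, Cl:1, N:1, O:1.
In Hill order: C7H8ClNO.

C7H8ClNO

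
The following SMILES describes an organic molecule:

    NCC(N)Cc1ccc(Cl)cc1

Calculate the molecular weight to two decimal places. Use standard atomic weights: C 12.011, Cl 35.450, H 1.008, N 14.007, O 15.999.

First, the molecular formula is C9H13ClN2 (counting implicit H from valence).
  C: 9 × 12.011 = 108.099
  Cl: 1 × 35.450 = 35.450
  H: 13 × 1.008 = 13.104
  N: 2 × 14.007 = 28.014
Sum: 9×12.011 + 1×35.450 + 13×1.008 + 2×14.007 = 184.667 → 184.67 g/mol.

184.67 g/mol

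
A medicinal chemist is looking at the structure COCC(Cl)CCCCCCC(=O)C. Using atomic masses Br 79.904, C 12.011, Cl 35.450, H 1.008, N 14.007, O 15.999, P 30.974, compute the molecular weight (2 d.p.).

220.74 g/mol

First, the molecular formula is C11H21ClO2 (counting implicit H from valence).
  C: 11 × 12.011 = 132.121
  Cl: 1 × 35.450 = 35.450
  H: 21 × 1.008 = 21.168
  O: 2 × 15.999 = 31.998
Sum: 11×12.011 + 1×35.450 + 21×1.008 + 2×15.999 = 220.737 → 220.74 g/mol.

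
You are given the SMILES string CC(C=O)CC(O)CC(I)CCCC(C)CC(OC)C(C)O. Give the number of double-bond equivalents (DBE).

Degree of unsaturation = (number of rings) + (number of π bonds).
Ring closures in the SMILES: 0.
π bonds: 1 double bond (each 1 DoU) → 1 DoU from unsaturation.
Total DoU = 0 + 1 = 1.

1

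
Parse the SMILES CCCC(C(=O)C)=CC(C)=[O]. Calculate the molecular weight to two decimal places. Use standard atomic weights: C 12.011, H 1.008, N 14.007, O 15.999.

First, the molecular formula is C9H14O2 (counting implicit H from valence).
  C: 9 × 12.011 = 108.099
  H: 14 × 1.008 = 14.112
  O: 2 × 15.999 = 31.998
Sum: 9×12.011 + 14×1.008 + 2×15.999 = 154.209 → 154.21 g/mol.

154.21 g/mol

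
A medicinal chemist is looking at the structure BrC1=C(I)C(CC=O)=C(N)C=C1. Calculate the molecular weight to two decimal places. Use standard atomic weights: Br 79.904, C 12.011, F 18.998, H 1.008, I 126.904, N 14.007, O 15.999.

First, the molecular formula is C8H7BrINO (counting implicit H from valence).
  Br: 1 × 79.904 = 79.904
  C: 8 × 12.011 = 96.088
  H: 7 × 1.008 = 7.056
  I: 1 × 126.904 = 126.904
  N: 1 × 14.007 = 14.007
  O: 1 × 15.999 = 15.999
Sum: 1×79.904 + 8×12.011 + 7×1.008 + 1×126.904 + 1×14.007 + 1×15.999 = 339.958 → 339.96 g/mol.

339.96 g/mol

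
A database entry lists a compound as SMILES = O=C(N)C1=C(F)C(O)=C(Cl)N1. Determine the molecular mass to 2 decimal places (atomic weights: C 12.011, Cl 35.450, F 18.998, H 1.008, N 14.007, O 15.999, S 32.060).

First, the molecular formula is C5H4ClFN2O2 (counting implicit H from valence).
  C: 5 × 12.011 = 60.055
  Cl: 1 × 35.450 = 35.450
  F: 1 × 18.998 = 18.998
  H: 4 × 1.008 = 4.032
  N: 2 × 14.007 = 28.014
  O: 2 × 15.999 = 31.998
Sum: 5×12.011 + 1×35.450 + 1×18.998 + 4×1.008 + 2×14.007 + 2×15.999 = 178.547 → 178.55 g/mol.

178.55 g/mol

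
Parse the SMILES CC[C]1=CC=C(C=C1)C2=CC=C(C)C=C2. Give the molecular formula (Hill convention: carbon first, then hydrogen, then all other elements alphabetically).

Walk through each heavy atom and fill implicit hydrogens from standard valence (C 4, N 3, O 2, S 2, halogen 1):
  atom 1: C, bond orders sum to 1 (valence 4) → 3 H
  atom 2: C, bond orders sum to 2 (valence 4) → 2 H
  atom 3: C with explicit H count 0
  atom 4: C, bond orders sum to 3 (valence 4) → 1 H
  atom 5: C, bond orders sum to 3 (valence 4) → 1 H
  atom 6: C, bond orders sum to 4 (valence 4) → 0 H
  atom 7: C, bond orders sum to 3 (valence 4) → 1 H
  atom 8: C, bond orders sum to 3 (valence 4) → 1 H
  atom 9: C, bond orders sum to 4 (valence 4) → 0 H
  atom 10: C, bond orders sum to 3 (valence 4) → 1 H
  atom 11: C, bond orders sum to 3 (valence 4) → 1 H
  atom 12: C, bond orders sum to 4 (valence 4) → 0 H
  atom 13: C, bond orders sum to 1 (valence 4) → 3 H
  atom 14: C, bond orders sum to 3 (valence 4) → 1 H
  atom 15: C, bond orders sum to 3 (valence 4) → 1 H
Totals → C:15, H:16.
In Hill order: C15H16.

C15H16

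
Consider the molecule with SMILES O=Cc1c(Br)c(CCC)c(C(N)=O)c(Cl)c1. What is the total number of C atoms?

Count every carbon token in the SMILES (each C, including those in ring-closure positions and inside branches).
Carbon count: 11.

11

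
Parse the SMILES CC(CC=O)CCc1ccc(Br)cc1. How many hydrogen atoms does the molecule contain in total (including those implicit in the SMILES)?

15

Walk through each heavy atom and fill implicit hydrogens from standard valence (C 4, N 3, O 2, S 2, halogen 1); for lowercase aromatic atoms, an aromatic c carries 1 H when it has two neighbours and 0 H with three, and aromatic n carries 0 H:
  atom 1: C, bond orders sum to 1 (valence 4) → 3 H
  atom 2: C, bond orders sum to 3 (valence 4) → 1 H
  atom 3: C, bond orders sum to 2 (valence 4) → 2 H
  atom 4: C, bond orders sum to 3 (valence 4) → 1 H
  atom 5: O, bond orders sum to 2 (valence 2) → 0 H
  atom 6: C, bond orders sum to 2 (valence 4) → 2 H
  atom 7: C, bond orders sum to 2 (valence 4) → 2 H
  atom 8: aromatic c, 3 neighbours → 0 H
  atom 9: aromatic c, 2 neighbours → 1 H
  atom 10: aromatic c, 2 neighbours → 1 H
  atom 11: aromatic c, 3 neighbours → 0 H
  atom 12: Br (halogen, monovalent) → 0 H
  atom 13: aromatic c, 2 neighbours → 1 H
  atom 14: aromatic c, 2 neighbours → 1 H
Total hydrogens: 15.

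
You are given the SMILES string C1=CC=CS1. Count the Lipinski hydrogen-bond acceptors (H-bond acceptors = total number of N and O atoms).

N atoms: 0; O atoms: 0.
Lipinski HBA = 0 + 0 = 0.

0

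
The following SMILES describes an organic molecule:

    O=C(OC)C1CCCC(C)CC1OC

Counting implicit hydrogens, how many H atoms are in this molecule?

Walk through each heavy atom and fill implicit hydrogens from standard valence (C 4, N 3, O 2, S 2, halogen 1):
  atom 1: O, bond orders sum to 2 (valence 2) → 0 H
  atom 2: C, bond orders sum to 4 (valence 4) → 0 H
  atom 3: O, bond orders sum to 2 (valence 2) → 0 H
  atom 4: C, bond orders sum to 1 (valence 4) → 3 H
  atom 5: C, bond orders sum to 3 (valence 4) → 1 H
  atom 6: C, bond orders sum to 2 (valence 4) → 2 H
  atom 7: C, bond orders sum to 2 (valence 4) → 2 H
  atom 8: C, bond orders sum to 2 (valence 4) → 2 H
  atom 9: C, bond orders sum to 3 (valence 4) → 1 H
  atom 10: C, bond orders sum to 1 (valence 4) → 3 H
  atom 11: C, bond orders sum to 2 (valence 4) → 2 H
  atom 12: C, bond orders sum to 3 (valence 4) → 1 H
  atom 13: O, bond orders sum to 2 (valence 2) → 0 H
  atom 14: C, bond orders sum to 1 (valence 4) → 3 H
Total hydrogens: 20.

20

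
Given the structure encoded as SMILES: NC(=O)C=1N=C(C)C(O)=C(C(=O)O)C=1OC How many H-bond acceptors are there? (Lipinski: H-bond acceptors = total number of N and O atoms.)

7

N atoms: 2; O atoms: 5.
Lipinski HBA = 2 + 5 = 7.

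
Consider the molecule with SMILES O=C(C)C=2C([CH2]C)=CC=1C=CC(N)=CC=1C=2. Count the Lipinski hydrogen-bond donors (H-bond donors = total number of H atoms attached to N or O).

Donors: find every N or O and count the H atoms it carries.
  atom 1 (O): bond orders sum to 2 → 0 H
  atom 13 (N): bond orders sum to 1 → 2 H
Lipinski HBD = 2.

2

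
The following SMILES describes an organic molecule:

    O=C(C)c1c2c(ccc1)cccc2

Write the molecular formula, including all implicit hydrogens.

C12H10O

Walk through each heavy atom and fill implicit hydrogens from standard valence (C 4, N 3, O 2, S 2, halogen 1); for lowercase aromatic atoms, an aromatic c carries 1 H when it has two neighbours and 0 H with three, and aromatic n carries 0 H:
  atom 1: O, bond orders sum to 2 (valence 2) → 0 H
  atom 2: C, bond orders sum to 4 (valence 4) → 0 H
  atom 3: C, bond orders sum to 1 (valence 4) → 3 H
  atom 4: aromatic c, 3 neighbours → 0 H
  atom 5: aromatic c, 3 neighbours → 0 H
  atom 6: aromatic c, 3 neighbours → 0 H
  atom 7: aromatic c, 2 neighbours → 1 H
  atom 8: aromatic c, 2 neighbours → 1 H
  atom 9: aromatic c, 2 neighbours → 1 H
  atom 10: aromatic c, 2 neighbours → 1 H
  atom 11: aromatic c, 2 neighbours → 1 H
  atom 12: aromatic c, 2 neighbours → 1 H
  atom 13: aromatic c, 2 neighbours → 1 H
Totals → C:12, H:10, O:1.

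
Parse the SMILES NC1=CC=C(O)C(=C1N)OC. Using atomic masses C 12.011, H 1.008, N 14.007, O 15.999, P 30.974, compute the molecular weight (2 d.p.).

154.17 g/mol

First, the molecular formula is C7H10N2O2 (counting implicit H from valence).
  C: 7 × 12.011 = 84.077
  H: 10 × 1.008 = 10.080
  N: 2 × 14.007 = 28.014
  O: 2 × 15.999 = 31.998
Sum: 7×12.011 + 10×1.008 + 2×14.007 + 2×15.999 = 154.169 → 154.17 g/mol.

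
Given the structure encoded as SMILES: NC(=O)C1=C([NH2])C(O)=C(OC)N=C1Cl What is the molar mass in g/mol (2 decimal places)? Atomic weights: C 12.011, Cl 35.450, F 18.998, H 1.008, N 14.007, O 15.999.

First, the molecular formula is C7H8ClN3O3 (counting implicit H from valence).
  C: 7 × 12.011 = 84.077
  Cl: 1 × 35.450 = 35.450
  H: 8 × 1.008 = 8.064
  N: 3 × 14.007 = 42.021
  O: 3 × 15.999 = 47.997
Sum: 7×12.011 + 1×35.450 + 8×1.008 + 3×14.007 + 3×15.999 = 217.609 → 217.61 g/mol.

217.61 g/mol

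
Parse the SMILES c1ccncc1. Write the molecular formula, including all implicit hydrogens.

C5H5N

Walk through each heavy atom and fill implicit hydrogens from standard valence (C 4, N 3, O 2, S 2, halogen 1); for lowercase aromatic atoms, an aromatic c carries 1 H when it has two neighbours and 0 H with three, and aromatic n carries 0 H:
  atom 1: aromatic c, 2 neighbours → 1 H
  atom 2: aromatic c, 2 neighbours → 1 H
  atom 3: aromatic c, 2 neighbours → 1 H
  atom 4: aromatic n, 2 neighbours → 0 H
  atom 5: aromatic c, 2 neighbours → 1 H
  atom 6: aromatic c, 2 neighbours → 1 H
Totals → C:5, H:5, N:1.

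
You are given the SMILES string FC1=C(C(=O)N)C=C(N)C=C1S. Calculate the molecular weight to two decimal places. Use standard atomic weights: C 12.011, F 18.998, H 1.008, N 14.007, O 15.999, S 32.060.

First, the molecular formula is C7H7FN2OS (counting implicit H from valence).
  C: 7 × 12.011 = 84.077
  F: 1 × 18.998 = 18.998
  H: 7 × 1.008 = 7.056
  N: 2 × 14.007 = 28.014
  O: 1 × 15.999 = 15.999
  S: 1 × 32.060 = 32.060
Sum: 7×12.011 + 1×18.998 + 7×1.008 + 2×14.007 + 1×15.999 + 1×32.060 = 186.204 → 186.20 g/mol.

186.20 g/mol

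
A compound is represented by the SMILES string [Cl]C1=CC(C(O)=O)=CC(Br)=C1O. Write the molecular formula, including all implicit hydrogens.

Walk through each heavy atom and fill implicit hydrogens from standard valence (C 4, N 3, O 2, S 2, halogen 1):
  atom 1: Cl with explicit H count 0
  atom 2: C, bond orders sum to 4 (valence 4) → 0 H
  atom 3: C, bond orders sum to 3 (valence 4) → 1 H
  atom 4: C, bond orders sum to 4 (valence 4) → 0 H
  atom 5: C, bond orders sum to 4 (valence 4) → 0 H
  atom 6: O, bond orders sum to 1 (valence 2) → 1 H
  atom 7: O, bond orders sum to 2 (valence 2) → 0 H
  atom 8: C, bond orders sum to 3 (valence 4) → 1 H
  atom 9: C, bond orders sum to 4 (valence 4) → 0 H
  atom 10: Br (halogen, monovalent) → 0 H
  atom 11: C, bond orders sum to 4 (valence 4) → 0 H
  atom 12: O, bond orders sum to 1 (valence 2) → 1 H
Totals → C:7, H:4, Br:1, Cl:1, O:3.

C7H4BrClO3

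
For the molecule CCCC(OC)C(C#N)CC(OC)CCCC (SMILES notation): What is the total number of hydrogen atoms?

Walk through each heavy atom and fill implicit hydrogens from standard valence (C 4, N 3, O 2, S 2, halogen 1):
  atom 1: C, bond orders sum to 1 (valence 4) → 3 H
  atom 2: C, bond orders sum to 2 (valence 4) → 2 H
  atom 3: C, bond orders sum to 2 (valence 4) → 2 H
  atom 4: C, bond orders sum to 3 (valence 4) → 1 H
  atom 5: O, bond orders sum to 2 (valence 2) → 0 H
  atom 6: C, bond orders sum to 1 (valence 4) → 3 H
  atom 7: C, bond orders sum to 3 (valence 4) → 1 H
  atom 8: C, bond orders sum to 4 (valence 4) → 0 H
  atom 9: N, bond orders sum to 3 (valence 3) → 0 H
  atom 10: C, bond orders sum to 2 (valence 4) → 2 H
  atom 11: C, bond orders sum to 3 (valence 4) → 1 H
  atom 12: O, bond orders sum to 2 (valence 2) → 0 H
  atom 13: C, bond orders sum to 1 (valence 4) → 3 H
  atom 14: C, bond orders sum to 2 (valence 4) → 2 H
  atom 15: C, bond orders sum to 2 (valence 4) → 2 H
  atom 16: C, bond orders sum to 2 (valence 4) → 2 H
  atom 17: C, bond orders sum to 1 (valence 4) → 3 H
Total hydrogens: 27.

27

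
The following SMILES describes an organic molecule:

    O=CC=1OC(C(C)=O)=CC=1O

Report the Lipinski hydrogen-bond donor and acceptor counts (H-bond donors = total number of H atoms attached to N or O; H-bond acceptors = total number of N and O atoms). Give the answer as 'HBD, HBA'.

Donors: find every N or O and count the H atoms it carries.
  atom 1 (O): bond orders sum to 2 → 0 H
  atom 4 (O): bond orders sum to 2 → 0 H
  atom 8 (O): bond orders sum to 2 → 0 H
  atom 11 (O): bond orders sum to 1 → 1 H
Lipinski HBD = 1.
Acceptors: N atoms = 0, O atoms = 4 → HBA = 4.

1, 4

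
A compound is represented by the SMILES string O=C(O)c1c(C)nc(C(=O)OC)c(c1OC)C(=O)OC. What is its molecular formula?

Walk through each heavy atom and fill implicit hydrogens from standard valence (C 4, N 3, O 2, S 2, halogen 1); for lowercase aromatic atoms, an aromatic c carries 1 H when it has two neighbours and 0 H with three, and aromatic n carries 0 H:
  atom 1: O, bond orders sum to 2 (valence 2) → 0 H
  atom 2: C, bond orders sum to 4 (valence 4) → 0 H
  atom 3: O, bond orders sum to 1 (valence 2) → 1 H
  atom 4: aromatic c, 3 neighbours → 0 H
  atom 5: aromatic c, 3 neighbours → 0 H
  atom 6: C, bond orders sum to 1 (valence 4) → 3 H
  atom 7: aromatic n, 2 neighbours → 0 H
  atom 8: aromatic c, 3 neighbours → 0 H
  atom 9: C, bond orders sum to 4 (valence 4) → 0 H
  atom 10: O, bond orders sum to 2 (valence 2) → 0 H
  atom 11: O, bond orders sum to 2 (valence 2) → 0 H
  atom 12: C, bond orders sum to 1 (valence 4) → 3 H
  atom 13: aromatic c, 3 neighbours → 0 H
  atom 14: aromatic c, 3 neighbours → 0 H
  atom 15: O, bond orders sum to 2 (valence 2) → 0 H
  atom 16: C, bond orders sum to 1 (valence 4) → 3 H
  atom 17: C, bond orders sum to 4 (valence 4) → 0 H
  atom 18: O, bond orders sum to 2 (valence 2) → 0 H
  atom 19: O, bond orders sum to 2 (valence 2) → 0 H
  atom 20: C, bond orders sum to 1 (valence 4) → 3 H
Totals → C:12, H:13, N:1, O:7.
In Hill order: C12H13NO7.

C12H13NO7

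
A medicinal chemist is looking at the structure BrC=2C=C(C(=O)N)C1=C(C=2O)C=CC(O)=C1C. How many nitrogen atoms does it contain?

1

Scan the SMILES for N atoms (remember two-letter symbols like Cl and Br are single atoms).
Nitrogen count: 1.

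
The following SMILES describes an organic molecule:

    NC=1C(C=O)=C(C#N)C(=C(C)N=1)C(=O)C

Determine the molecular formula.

Walk through each heavy atom and fill implicit hydrogens from standard valence (C 4, N 3, O 2, S 2, halogen 1):
  atom 1: N, bond orders sum to 1 (valence 3) → 2 H
  atom 2: C, bond orders sum to 4 (valence 4) → 0 H
  atom 3: C, bond orders sum to 4 (valence 4) → 0 H
  atom 4: C, bond orders sum to 3 (valence 4) → 1 H
  atom 5: O, bond orders sum to 2 (valence 2) → 0 H
  atom 6: C, bond orders sum to 4 (valence 4) → 0 H
  atom 7: C, bond orders sum to 4 (valence 4) → 0 H
  atom 8: N, bond orders sum to 3 (valence 3) → 0 H
  atom 9: C, bond orders sum to 4 (valence 4) → 0 H
  atom 10: C, bond orders sum to 4 (valence 4) → 0 H
  atom 11: C, bond orders sum to 1 (valence 4) → 3 H
  atom 12: N, bond orders sum to 3 (valence 3) → 0 H
  atom 13: C, bond orders sum to 4 (valence 4) → 0 H
  atom 14: O, bond orders sum to 2 (valence 2) → 0 H
  atom 15: C, bond orders sum to 1 (valence 4) → 3 H
Totals → C:10, H:9, N:3, O:2.
In Hill order: C10H9N3O2.

C10H9N3O2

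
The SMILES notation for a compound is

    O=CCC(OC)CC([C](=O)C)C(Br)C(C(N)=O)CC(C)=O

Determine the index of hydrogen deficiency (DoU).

4

Degree of unsaturation = (number of rings) + (number of π bonds).
Ring closures in the SMILES: 0.
π bonds: 4 double bonds (each 1 DoU) → 4 DoU from unsaturation.
Total DoU = 0 + 4 = 4.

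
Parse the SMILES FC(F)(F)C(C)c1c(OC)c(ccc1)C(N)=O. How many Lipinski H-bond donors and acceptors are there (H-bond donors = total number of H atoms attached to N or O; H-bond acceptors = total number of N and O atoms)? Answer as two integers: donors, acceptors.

2, 3

Donors: find every N or O and count the H atoms it carries.
  atom 9 (O): bond orders sum to 2 → 0 H
  atom 16 (N): bond orders sum to 1 → 2 H
  atom 17 (O): bond orders sum to 2 → 0 H
Lipinski HBD = 2.
Acceptors: N atoms = 1, O atoms = 2 → HBA = 3.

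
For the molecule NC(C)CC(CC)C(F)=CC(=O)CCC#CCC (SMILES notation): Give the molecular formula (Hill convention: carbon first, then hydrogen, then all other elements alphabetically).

C15H24FNO

Walk through each heavy atom and fill implicit hydrogens from standard valence (C 4, N 3, O 2, S 2, halogen 1):
  atom 1: N, bond orders sum to 1 (valence 3) → 2 H
  atom 2: C, bond orders sum to 3 (valence 4) → 1 H
  atom 3: C, bond orders sum to 1 (valence 4) → 3 H
  atom 4: C, bond orders sum to 2 (valence 4) → 2 H
  atom 5: C, bond orders sum to 3 (valence 4) → 1 H
  atom 6: C, bond orders sum to 2 (valence 4) → 2 H
  atom 7: C, bond orders sum to 1 (valence 4) → 3 H
  atom 8: C, bond orders sum to 4 (valence 4) → 0 H
  atom 9: F (halogen, monovalent) → 0 H
  atom 10: C, bond orders sum to 3 (valence 4) → 1 H
  atom 11: C, bond orders sum to 4 (valence 4) → 0 H
  atom 12: O, bond orders sum to 2 (valence 2) → 0 H
  atom 13: C, bond orders sum to 2 (valence 4) → 2 H
  atom 14: C, bond orders sum to 2 (valence 4) → 2 H
  atom 15: C, bond orders sum to 4 (valence 4) → 0 H
  atom 16: C, bond orders sum to 4 (valence 4) → 0 H
  atom 17: C, bond orders sum to 2 (valence 4) → 2 H
  atom 18: C, bond orders sum to 1 (valence 4) → 3 H
Totals → C:15, H:24, F:1, N:1, O:1.
In Hill order: C15H24FNO.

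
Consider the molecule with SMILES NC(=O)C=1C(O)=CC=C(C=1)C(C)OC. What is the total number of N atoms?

Scan the SMILES for N atoms (remember two-letter symbols like Cl and Br are single atoms).
Nitrogen count: 1.

1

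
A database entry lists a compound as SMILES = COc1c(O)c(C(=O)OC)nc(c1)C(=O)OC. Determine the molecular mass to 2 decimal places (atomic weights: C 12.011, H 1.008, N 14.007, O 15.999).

First, the molecular formula is C10H11NO6 (counting implicit H from valence).
  C: 10 × 12.011 = 120.110
  H: 11 × 1.008 = 11.088
  N: 1 × 14.007 = 14.007
  O: 6 × 15.999 = 95.994
Sum: 10×12.011 + 11×1.008 + 1×14.007 + 6×15.999 = 241.199 → 241.20 g/mol.

241.20 g/mol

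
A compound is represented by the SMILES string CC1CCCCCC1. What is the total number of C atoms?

Count every carbon token in the SMILES (each C, including those in ring-closure positions and inside branches).
Carbon count: 8.

8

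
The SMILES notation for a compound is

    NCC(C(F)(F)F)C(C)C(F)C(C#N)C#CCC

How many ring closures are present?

In SMILES, each pair of matching ring-closure digits denotes one ring-closing bond; the number of such bonds equals the number of independent rings.
Ring-closure bonds here: 0.

0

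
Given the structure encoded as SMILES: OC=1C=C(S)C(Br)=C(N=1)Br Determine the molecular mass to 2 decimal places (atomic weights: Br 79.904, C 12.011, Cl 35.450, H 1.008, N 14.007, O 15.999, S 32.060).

284.95 g/mol

First, the molecular formula is C5H3Br2NOS (counting implicit H from valence).
  Br: 2 × 79.904 = 159.808
  C: 5 × 12.011 = 60.055
  H: 3 × 1.008 = 3.024
  N: 1 × 14.007 = 14.007
  O: 1 × 15.999 = 15.999
  S: 1 × 32.060 = 32.060
Sum: 2×79.904 + 5×12.011 + 3×1.008 + 1×14.007 + 1×15.999 + 1×32.060 = 284.953 → 284.95 g/mol.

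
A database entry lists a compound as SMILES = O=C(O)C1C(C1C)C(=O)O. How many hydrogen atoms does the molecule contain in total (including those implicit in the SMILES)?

Walk through each heavy atom and fill implicit hydrogens from standard valence (C 4, N 3, O 2, S 2, halogen 1):
  atom 1: O, bond orders sum to 2 (valence 2) → 0 H
  atom 2: C, bond orders sum to 4 (valence 4) → 0 H
  atom 3: O, bond orders sum to 1 (valence 2) → 1 H
  atom 4: C, bond orders sum to 3 (valence 4) → 1 H
  atom 5: C, bond orders sum to 3 (valence 4) → 1 H
  atom 6: C, bond orders sum to 3 (valence 4) → 1 H
  atom 7: C, bond orders sum to 1 (valence 4) → 3 H
  atom 8: C, bond orders sum to 4 (valence 4) → 0 H
  atom 9: O, bond orders sum to 2 (valence 2) → 0 H
  atom 10: O, bond orders sum to 1 (valence 2) → 1 H
Total hydrogens: 8.

8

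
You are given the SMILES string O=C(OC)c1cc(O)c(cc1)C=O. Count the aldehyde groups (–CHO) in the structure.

1

The aldehyde motif appears at heavy-atom position 12 in the SMILES.
Other groups present: 1 ester, 1 hydroxyl.
Aldehyde count: 1.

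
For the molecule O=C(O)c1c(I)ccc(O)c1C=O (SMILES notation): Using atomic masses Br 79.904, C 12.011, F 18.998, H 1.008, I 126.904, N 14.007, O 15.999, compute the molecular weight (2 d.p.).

First, the molecular formula is C8H5IO4 (counting implicit H from valence).
  C: 8 × 12.011 = 96.088
  H: 5 × 1.008 = 5.040
  I: 1 × 126.904 = 126.904
  O: 4 × 15.999 = 63.996
Sum: 8×12.011 + 5×1.008 + 1×126.904 + 4×15.999 = 292.028 → 292.03 g/mol.

292.03 g/mol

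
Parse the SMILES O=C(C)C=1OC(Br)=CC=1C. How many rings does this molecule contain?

1

In SMILES, each pair of matching ring-closure digits denotes one ring-closing bond; the number of such bonds equals the number of independent rings.
Ring-closure bonds here: 1.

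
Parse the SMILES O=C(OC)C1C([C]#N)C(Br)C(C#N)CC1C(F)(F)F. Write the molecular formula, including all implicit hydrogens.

Walk through each heavy atom and fill implicit hydrogens from standard valence (C 4, N 3, O 2, S 2, halogen 1):
  atom 1: O, bond orders sum to 2 (valence 2) → 0 H
  atom 2: C, bond orders sum to 4 (valence 4) → 0 H
  atom 3: O, bond orders sum to 2 (valence 2) → 0 H
  atom 4: C, bond orders sum to 1 (valence 4) → 3 H
  atom 5: C, bond orders sum to 3 (valence 4) → 1 H
  atom 6: C, bond orders sum to 3 (valence 4) → 1 H
  atom 7: C with explicit H count 0
  atom 8: N, bond orders sum to 3 (valence 3) → 0 H
  atom 9: C, bond orders sum to 3 (valence 4) → 1 H
  atom 10: Br (halogen, monovalent) → 0 H
  atom 11: C, bond orders sum to 3 (valence 4) → 1 H
  atom 12: C, bond orders sum to 4 (valence 4) → 0 H
  atom 13: N, bond orders sum to 3 (valence 3) → 0 H
  atom 14: C, bond orders sum to 2 (valence 4) → 2 H
  atom 15: C, bond orders sum to 3 (valence 4) → 1 H
  atom 16: C, bond orders sum to 4 (valence 4) → 0 H
  atom 17: F (halogen, monovalent) → 0 H
  atom 18: F (halogen, monovalent) → 0 H
  atom 19: F (halogen, monovalent) → 0 H
Totals → C:11, H:10, Br:1, F:3, N:2, O:2.

C11H10BrF3N2O2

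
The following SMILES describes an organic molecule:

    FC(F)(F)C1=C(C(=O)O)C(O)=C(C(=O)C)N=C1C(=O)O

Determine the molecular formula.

Walk through each heavy atom and fill implicit hydrogens from standard valence (C 4, N 3, O 2, S 2, halogen 1):
  atom 1: F (halogen, monovalent) → 0 H
  atom 2: C, bond orders sum to 4 (valence 4) → 0 H
  atom 3: F (halogen, monovalent) → 0 H
  atom 4: F (halogen, monovalent) → 0 H
  atom 5: C, bond orders sum to 4 (valence 4) → 0 H
  atom 6: C, bond orders sum to 4 (valence 4) → 0 H
  atom 7: C, bond orders sum to 4 (valence 4) → 0 H
  atom 8: O, bond orders sum to 2 (valence 2) → 0 H
  atom 9: O, bond orders sum to 1 (valence 2) → 1 H
  atom 10: C, bond orders sum to 4 (valence 4) → 0 H
  atom 11: O, bond orders sum to 1 (valence 2) → 1 H
  atom 12: C, bond orders sum to 4 (valence 4) → 0 H
  atom 13: C, bond orders sum to 4 (valence 4) → 0 H
  atom 14: O, bond orders sum to 2 (valence 2) → 0 H
  atom 15: C, bond orders sum to 1 (valence 4) → 3 H
  atom 16: N, bond orders sum to 3 (valence 3) → 0 H
  atom 17: C, bond orders sum to 4 (valence 4) → 0 H
  atom 18: C, bond orders sum to 4 (valence 4) → 0 H
  atom 19: O, bond orders sum to 2 (valence 2) → 0 H
  atom 20: O, bond orders sum to 1 (valence 2) → 1 H
Totals → C:10, H:6, F:3, N:1, O:6.
In Hill order: C10H6F3NO6.

C10H6F3NO6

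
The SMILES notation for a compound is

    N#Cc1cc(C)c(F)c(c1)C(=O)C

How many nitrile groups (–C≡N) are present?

1

The nitrile motif appears at heavy-atom position 2 in the SMILES.
Other groups present: 1 ketone.
Nitrile count: 1.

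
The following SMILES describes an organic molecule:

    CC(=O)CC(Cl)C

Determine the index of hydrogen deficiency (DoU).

1

Degree of unsaturation = (number of rings) + (number of π bonds).
Ring closures in the SMILES: 0.
π bonds: 1 double bond (each 1 DoU) → 1 DoU from unsaturation.
Total DoU = 0 + 1 = 1.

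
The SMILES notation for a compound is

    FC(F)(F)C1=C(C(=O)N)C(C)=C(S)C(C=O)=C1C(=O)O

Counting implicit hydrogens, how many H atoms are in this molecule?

8

Walk through each heavy atom and fill implicit hydrogens from standard valence (C 4, N 3, O 2, S 2, halogen 1):
  atom 1: F (halogen, monovalent) → 0 H
  atom 2: C, bond orders sum to 4 (valence 4) → 0 H
  atom 3: F (halogen, monovalent) → 0 H
  atom 4: F (halogen, monovalent) → 0 H
  atom 5: C, bond orders sum to 4 (valence 4) → 0 H
  atom 6: C, bond orders sum to 4 (valence 4) → 0 H
  atom 7: C, bond orders sum to 4 (valence 4) → 0 H
  atom 8: O, bond orders sum to 2 (valence 2) → 0 H
  atom 9: N, bond orders sum to 1 (valence 3) → 2 H
  atom 10: C, bond orders sum to 4 (valence 4) → 0 H
  atom 11: C, bond orders sum to 1 (valence 4) → 3 H
  atom 12: C, bond orders sum to 4 (valence 4) → 0 H
  atom 13: S, bond orders sum to 1 (valence 2) → 1 H
  atom 14: C, bond orders sum to 4 (valence 4) → 0 H
  atom 15: C, bond orders sum to 3 (valence 4) → 1 H
  atom 16: O, bond orders sum to 2 (valence 2) → 0 H
  atom 17: C, bond orders sum to 4 (valence 4) → 0 H
  atom 18: C, bond orders sum to 4 (valence 4) → 0 H
  atom 19: O, bond orders sum to 2 (valence 2) → 0 H
  atom 20: O, bond orders sum to 1 (valence 2) → 1 H
Total hydrogens: 8.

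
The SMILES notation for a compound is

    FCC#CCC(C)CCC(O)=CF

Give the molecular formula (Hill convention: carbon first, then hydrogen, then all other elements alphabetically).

Walk through each heavy atom and fill implicit hydrogens from standard valence (C 4, N 3, O 2, S 2, halogen 1):
  atom 1: F (halogen, monovalent) → 0 H
  atom 2: C, bond orders sum to 2 (valence 4) → 2 H
  atom 3: C, bond orders sum to 4 (valence 4) → 0 H
  atom 4: C, bond orders sum to 4 (valence 4) → 0 H
  atom 5: C, bond orders sum to 2 (valence 4) → 2 H
  atom 6: C, bond orders sum to 3 (valence 4) → 1 H
  atom 7: C, bond orders sum to 1 (valence 4) → 3 H
  atom 8: C, bond orders sum to 2 (valence 4) → 2 H
  atom 9: C, bond orders sum to 2 (valence 4) → 2 H
  atom 10: C, bond orders sum to 4 (valence 4) → 0 H
  atom 11: O, bond orders sum to 1 (valence 2) → 1 H
  atom 12: C, bond orders sum to 3 (valence 4) → 1 H
  atom 13: F (halogen, monovalent) → 0 H
Totals → C:10, H:14, F:2, O:1.
In Hill order: C10H14F2O.

C10H14F2O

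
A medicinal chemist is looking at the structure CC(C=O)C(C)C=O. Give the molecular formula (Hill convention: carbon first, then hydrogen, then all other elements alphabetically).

C6H10O2

Walk through each heavy atom and fill implicit hydrogens from standard valence (C 4, N 3, O 2, S 2, halogen 1):
  atom 1: C, bond orders sum to 1 (valence 4) → 3 H
  atom 2: C, bond orders sum to 3 (valence 4) → 1 H
  atom 3: C, bond orders sum to 3 (valence 4) → 1 H
  atom 4: O, bond orders sum to 2 (valence 2) → 0 H
  atom 5: C, bond orders sum to 3 (valence 4) → 1 H
  atom 6: C, bond orders sum to 1 (valence 4) → 3 H
  atom 7: C, bond orders sum to 3 (valence 4) → 1 H
  atom 8: O, bond orders sum to 2 (valence 2) → 0 H
Totals → C:6, H:10, O:2.
In Hill order: C6H10O2.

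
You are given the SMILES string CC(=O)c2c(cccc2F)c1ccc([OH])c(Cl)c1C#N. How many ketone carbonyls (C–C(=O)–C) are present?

1

The ketone motif appears at heavy-atom position 2 in the SMILES.
Other groups present: 1 hydroxyl, 1 nitrile.
Ketone count: 1.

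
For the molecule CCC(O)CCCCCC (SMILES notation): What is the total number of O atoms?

Scan the SMILES for O atoms (remember two-letter symbols like Cl and Br are single atoms).
Oxygen count: 1.

1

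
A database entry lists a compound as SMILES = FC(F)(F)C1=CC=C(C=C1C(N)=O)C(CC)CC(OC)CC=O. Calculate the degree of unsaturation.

6

Degree of unsaturation = (number of rings) + (number of π bonds).
Ring closures in the SMILES: 1.
π bonds: 5 double bonds (each 1 DoU) → 5 DoU from unsaturation.
Total DoU = 1 + 5 = 6.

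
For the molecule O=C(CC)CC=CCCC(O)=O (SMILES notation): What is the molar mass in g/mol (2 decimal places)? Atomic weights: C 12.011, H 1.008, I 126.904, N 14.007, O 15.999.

170.21 g/mol

First, the molecular formula is C9H14O3 (counting implicit H from valence).
  C: 9 × 12.011 = 108.099
  H: 14 × 1.008 = 14.112
  O: 3 × 15.999 = 47.997
Sum: 9×12.011 + 14×1.008 + 3×15.999 = 170.208 → 170.21 g/mol.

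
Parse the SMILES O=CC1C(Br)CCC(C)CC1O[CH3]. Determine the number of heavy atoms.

Every atom symbol written in the SMILES (organic subset) is one heavy atom; implicit H are not written.
Heavy atoms by element → Br:1, C:10, O:2.
Total: 13.

13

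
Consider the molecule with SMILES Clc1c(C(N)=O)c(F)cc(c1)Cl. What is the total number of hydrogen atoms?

Walk through each heavy atom and fill implicit hydrogens from standard valence (C 4, N 3, O 2, S 2, halogen 1); for lowercase aromatic atoms, an aromatic c carries 1 H when it has two neighbours and 0 H with three, and aromatic n carries 0 H:
  atom 1: Cl (halogen, monovalent) → 0 H
  atom 2: aromatic c, 3 neighbours → 0 H
  atom 3: aromatic c, 3 neighbours → 0 H
  atom 4: C, bond orders sum to 4 (valence 4) → 0 H
  atom 5: N, bond orders sum to 1 (valence 3) → 2 H
  atom 6: O, bond orders sum to 2 (valence 2) → 0 H
  atom 7: aromatic c, 3 neighbours → 0 H
  atom 8: F (halogen, monovalent) → 0 H
  atom 9: aromatic c, 2 neighbours → 1 H
  atom 10: aromatic c, 3 neighbours → 0 H
  atom 11: aromatic c, 2 neighbours → 1 H
  atom 12: Cl (halogen, monovalent) → 0 H
Total hydrogens: 4.

4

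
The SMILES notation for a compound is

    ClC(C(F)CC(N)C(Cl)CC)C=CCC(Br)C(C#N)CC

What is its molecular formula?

C15H24BrCl2FN2

Walk through each heavy atom and fill implicit hydrogens from standard valence (C 4, N 3, O 2, S 2, halogen 1):
  atom 1: Cl (halogen, monovalent) → 0 H
  atom 2: C, bond orders sum to 3 (valence 4) → 1 H
  atom 3: C, bond orders sum to 3 (valence 4) → 1 H
  atom 4: F (halogen, monovalent) → 0 H
  atom 5: C, bond orders sum to 2 (valence 4) → 2 H
  atom 6: C, bond orders sum to 3 (valence 4) → 1 H
  atom 7: N, bond orders sum to 1 (valence 3) → 2 H
  atom 8: C, bond orders sum to 3 (valence 4) → 1 H
  atom 9: Cl (halogen, monovalent) → 0 H
  atom 10: C, bond orders sum to 2 (valence 4) → 2 H
  atom 11: C, bond orders sum to 1 (valence 4) → 3 H
  atom 12: C, bond orders sum to 3 (valence 4) → 1 H
  atom 13: C, bond orders sum to 3 (valence 4) → 1 H
  atom 14: C, bond orders sum to 2 (valence 4) → 2 H
  atom 15: C, bond orders sum to 3 (valence 4) → 1 H
  atom 16: Br (halogen, monovalent) → 0 H
  atom 17: C, bond orders sum to 3 (valence 4) → 1 H
  atom 18: C, bond orders sum to 4 (valence 4) → 0 H
  atom 19: N, bond orders sum to 3 (valence 3) → 0 H
  atom 20: C, bond orders sum to 2 (valence 4) → 2 H
  atom 21: C, bond orders sum to 1 (valence 4) → 3 H
Totals → C:15, H:24, Br:1, Cl:2, F:1, N:2.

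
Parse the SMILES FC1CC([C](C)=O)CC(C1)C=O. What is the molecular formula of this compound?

Walk through each heavy atom and fill implicit hydrogens from standard valence (C 4, N 3, O 2, S 2, halogen 1):
  atom 1: F (halogen, monovalent) → 0 H
  atom 2: C, bond orders sum to 3 (valence 4) → 1 H
  atom 3: C, bond orders sum to 2 (valence 4) → 2 H
  atom 4: C, bond orders sum to 3 (valence 4) → 1 H
  atom 5: C with explicit H count 0
  atom 6: C, bond orders sum to 1 (valence 4) → 3 H
  atom 7: O, bond orders sum to 2 (valence 2) → 0 H
  atom 8: C, bond orders sum to 2 (valence 4) → 2 H
  atom 9: C, bond orders sum to 3 (valence 4) → 1 H
  atom 10: C, bond orders sum to 2 (valence 4) → 2 H
  atom 11: C, bond orders sum to 3 (valence 4) → 1 H
  atom 12: O, bond orders sum to 2 (valence 2) → 0 H
Totals → C:9, H:13, F:1, O:2.
In Hill order: C9H13FO2.

C9H13FO2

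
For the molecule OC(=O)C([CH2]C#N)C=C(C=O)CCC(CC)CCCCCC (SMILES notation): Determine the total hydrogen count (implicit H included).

29

Walk through each heavy atom and fill implicit hydrogens from standard valence (C 4, N 3, O 2, S 2, halogen 1):
  atom 1: O, bond orders sum to 1 (valence 2) → 1 H
  atom 2: C, bond orders sum to 4 (valence 4) → 0 H
  atom 3: O, bond orders sum to 2 (valence 2) → 0 H
  atom 4: C, bond orders sum to 3 (valence 4) → 1 H
  atom 5: C with explicit H count 2
  atom 6: C, bond orders sum to 4 (valence 4) → 0 H
  atom 7: N, bond orders sum to 3 (valence 3) → 0 H
  atom 8: C, bond orders sum to 3 (valence 4) → 1 H
  atom 9: C, bond orders sum to 4 (valence 4) → 0 H
  atom 10: C, bond orders sum to 3 (valence 4) → 1 H
  atom 11: O, bond orders sum to 2 (valence 2) → 0 H
  atom 12: C, bond orders sum to 2 (valence 4) → 2 H
  atom 13: C, bond orders sum to 2 (valence 4) → 2 H
  atom 14: C, bond orders sum to 3 (valence 4) → 1 H
  atom 15: C, bond orders sum to 2 (valence 4) → 2 H
  atom 16: C, bond orders sum to 1 (valence 4) → 3 H
  atom 17: C, bond orders sum to 2 (valence 4) → 2 H
  atom 18: C, bond orders sum to 2 (valence 4) → 2 H
  atom 19: C, bond orders sum to 2 (valence 4) → 2 H
  atom 20: C, bond orders sum to 2 (valence 4) → 2 H
  atom 21: C, bond orders sum to 2 (valence 4) → 2 H
  atom 22: C, bond orders sum to 1 (valence 4) → 3 H
Total hydrogens: 29.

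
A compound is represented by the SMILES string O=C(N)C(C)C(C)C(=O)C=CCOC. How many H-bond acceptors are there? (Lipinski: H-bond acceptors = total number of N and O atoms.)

4

N atoms: 1; O atoms: 3.
Lipinski HBA = 1 + 3 = 4.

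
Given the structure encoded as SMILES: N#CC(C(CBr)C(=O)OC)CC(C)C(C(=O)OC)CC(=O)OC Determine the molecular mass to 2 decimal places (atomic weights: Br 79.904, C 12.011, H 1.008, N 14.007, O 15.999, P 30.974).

392.25 g/mol

First, the molecular formula is C15H22BrNO6 (counting implicit H from valence).
  Br: 1 × 79.904 = 79.904
  C: 15 × 12.011 = 180.165
  H: 22 × 1.008 = 22.176
  N: 1 × 14.007 = 14.007
  O: 6 × 15.999 = 95.994
Sum: 1×79.904 + 15×12.011 + 22×1.008 + 1×14.007 + 6×15.999 = 392.246 → 392.25 g/mol.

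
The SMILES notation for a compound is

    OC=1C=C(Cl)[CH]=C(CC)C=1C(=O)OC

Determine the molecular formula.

C10H11ClO3

Walk through each heavy atom and fill implicit hydrogens from standard valence (C 4, N 3, O 2, S 2, halogen 1):
  atom 1: O, bond orders sum to 1 (valence 2) → 1 H
  atom 2: C, bond orders sum to 4 (valence 4) → 0 H
  atom 3: C, bond orders sum to 3 (valence 4) → 1 H
  atom 4: C, bond orders sum to 4 (valence 4) → 0 H
  atom 5: Cl (halogen, monovalent) → 0 H
  atom 6: C with explicit H count 1
  atom 7: C, bond orders sum to 4 (valence 4) → 0 H
  atom 8: C, bond orders sum to 2 (valence 4) → 2 H
  atom 9: C, bond orders sum to 1 (valence 4) → 3 H
  atom 10: C, bond orders sum to 4 (valence 4) → 0 H
  atom 11: C, bond orders sum to 4 (valence 4) → 0 H
  atom 12: O, bond orders sum to 2 (valence 2) → 0 H
  atom 13: O, bond orders sum to 2 (valence 2) → 0 H
  atom 14: C, bond orders sum to 1 (valence 4) → 3 H
Totals → C:10, H:11, Cl:1, O:3.
In Hill order: C10H11ClO3.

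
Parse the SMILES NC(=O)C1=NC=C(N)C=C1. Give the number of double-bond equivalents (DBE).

Degree of unsaturation = (number of rings) + (number of π bonds).
Ring closures in the SMILES: 1.
π bonds: 4 double bonds (each 1 DoU) → 4 DoU from unsaturation.
Total DoU = 1 + 4 = 5.

5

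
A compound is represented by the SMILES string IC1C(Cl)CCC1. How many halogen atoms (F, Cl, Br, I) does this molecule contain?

Halogen atoms appear at heavy-atom positions 1, 4 (1×Cl, 1×I).
Halogen count: 2.

2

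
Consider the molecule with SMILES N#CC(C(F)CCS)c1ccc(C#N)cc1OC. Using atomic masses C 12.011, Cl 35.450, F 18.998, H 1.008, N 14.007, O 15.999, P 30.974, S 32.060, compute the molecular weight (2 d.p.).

264.32 g/mol

First, the molecular formula is C13H13FN2OS (counting implicit H from valence).
  C: 13 × 12.011 = 156.143
  F: 1 × 18.998 = 18.998
  H: 13 × 1.008 = 13.104
  N: 2 × 14.007 = 28.014
  O: 1 × 15.999 = 15.999
  S: 1 × 32.060 = 32.060
Sum: 13×12.011 + 1×18.998 + 13×1.008 + 2×14.007 + 1×15.999 + 1×32.060 = 264.318 → 264.32 g/mol.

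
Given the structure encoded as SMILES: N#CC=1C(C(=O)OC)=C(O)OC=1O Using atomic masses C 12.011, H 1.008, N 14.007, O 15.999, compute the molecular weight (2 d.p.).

First, the molecular formula is C7H5NO5 (counting implicit H from valence).
  C: 7 × 12.011 = 84.077
  H: 5 × 1.008 = 5.040
  N: 1 × 14.007 = 14.007
  O: 5 × 15.999 = 79.995
Sum: 7×12.011 + 5×1.008 + 1×14.007 + 5×15.999 = 183.119 → 183.12 g/mol.

183.12 g/mol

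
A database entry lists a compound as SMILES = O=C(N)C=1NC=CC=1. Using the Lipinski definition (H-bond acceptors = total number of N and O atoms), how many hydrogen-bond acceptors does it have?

3

N atoms: 2; O atoms: 1.
Lipinski HBA = 2 + 1 = 3.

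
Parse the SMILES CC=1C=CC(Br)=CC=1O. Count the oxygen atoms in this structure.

Scan the SMILES for O atoms (remember two-letter symbols like Cl and Br are single atoms).
Oxygen count: 1.

1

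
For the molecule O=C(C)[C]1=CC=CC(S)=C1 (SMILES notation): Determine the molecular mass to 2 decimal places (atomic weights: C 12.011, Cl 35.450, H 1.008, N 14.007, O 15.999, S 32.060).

152.21 g/mol

First, the molecular formula is C8H8OS (counting implicit H from valence).
  C: 8 × 12.011 = 96.088
  H: 8 × 1.008 = 8.064
  O: 1 × 15.999 = 15.999
  S: 1 × 32.060 = 32.060
Sum: 8×12.011 + 8×1.008 + 1×15.999 + 1×32.060 = 152.211 → 152.21 g/mol.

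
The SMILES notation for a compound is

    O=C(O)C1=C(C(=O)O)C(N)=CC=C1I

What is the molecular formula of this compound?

Walk through each heavy atom and fill implicit hydrogens from standard valence (C 4, N 3, O 2, S 2, halogen 1):
  atom 1: O, bond orders sum to 2 (valence 2) → 0 H
  atom 2: C, bond orders sum to 4 (valence 4) → 0 H
  atom 3: O, bond orders sum to 1 (valence 2) → 1 H
  atom 4: C, bond orders sum to 4 (valence 4) → 0 H
  atom 5: C, bond orders sum to 4 (valence 4) → 0 H
  atom 6: C, bond orders sum to 4 (valence 4) → 0 H
  atom 7: O, bond orders sum to 2 (valence 2) → 0 H
  atom 8: O, bond orders sum to 1 (valence 2) → 1 H
  atom 9: C, bond orders sum to 4 (valence 4) → 0 H
  atom 10: N, bond orders sum to 1 (valence 3) → 2 H
  atom 11: C, bond orders sum to 3 (valence 4) → 1 H
  atom 12: C, bond orders sum to 3 (valence 4) → 1 H
  atom 13: C, bond orders sum to 4 (valence 4) → 0 H
  atom 14: I (halogen, monovalent) → 0 H
Totals → C:8, H:6, I:1, N:1, O:4.

C8H6INO4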